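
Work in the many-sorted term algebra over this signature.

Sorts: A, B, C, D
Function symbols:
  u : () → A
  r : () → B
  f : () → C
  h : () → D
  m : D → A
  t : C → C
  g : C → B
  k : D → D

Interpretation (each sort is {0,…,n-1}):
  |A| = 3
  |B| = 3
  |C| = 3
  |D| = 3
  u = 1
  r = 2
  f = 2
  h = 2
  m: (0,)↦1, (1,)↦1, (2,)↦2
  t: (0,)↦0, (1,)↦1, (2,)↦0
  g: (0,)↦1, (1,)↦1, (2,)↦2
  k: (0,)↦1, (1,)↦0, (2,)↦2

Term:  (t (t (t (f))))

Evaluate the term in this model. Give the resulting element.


value = 0

  f = 2
  (t (f)) = t(2,) = 0
  (t (t (f))) = t(0,) = 0
  (t (t (t (f)))) = t(0,) = 0


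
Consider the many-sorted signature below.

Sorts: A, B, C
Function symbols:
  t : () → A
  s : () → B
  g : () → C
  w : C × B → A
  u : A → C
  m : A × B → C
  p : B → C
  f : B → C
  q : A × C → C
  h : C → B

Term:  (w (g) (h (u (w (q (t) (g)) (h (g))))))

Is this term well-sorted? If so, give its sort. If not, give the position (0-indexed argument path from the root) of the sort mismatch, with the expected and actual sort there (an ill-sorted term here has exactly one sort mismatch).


  (g) : C
          (t) : A
          (g) : C
        (q (t) (g)) : C
          (g) : C
        (h (g)) : B
      (w (q (t) (g)) (h (g))) : A
    (u (w (q (t) (g)) (h (g)))) : C
  (h (u (w (q (t) (g)) (h (g))))) : B
(w (g) (h (u (w (q (t) (g)) (h (g)))))) : A

well-sorted; sort = A


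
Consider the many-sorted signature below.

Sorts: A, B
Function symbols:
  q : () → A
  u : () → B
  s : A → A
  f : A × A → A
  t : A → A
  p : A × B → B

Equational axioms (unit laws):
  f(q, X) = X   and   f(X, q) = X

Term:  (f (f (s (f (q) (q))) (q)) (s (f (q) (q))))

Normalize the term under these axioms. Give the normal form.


1. (f (f (s (f (q) (q))) (q)) (s (f (q) (q))))  →  (f (s (f (q) (q))) (s (f (q) (q))))
2. (f (s (f (q) (q))) (s (f (q) (q))))  →  (f (s (q)) (s (f (q) (q))))
3. (f (s (q)) (s (f (q) (q))))  →  (f (s (q)) (s (q)))

normal form = (f (s (q)) (s (q)))


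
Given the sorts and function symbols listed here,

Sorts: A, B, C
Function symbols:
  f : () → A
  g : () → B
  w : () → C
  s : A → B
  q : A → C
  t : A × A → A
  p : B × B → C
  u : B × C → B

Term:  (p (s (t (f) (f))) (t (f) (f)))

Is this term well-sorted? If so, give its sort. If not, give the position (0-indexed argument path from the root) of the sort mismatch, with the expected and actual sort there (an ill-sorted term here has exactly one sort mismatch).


      (f) : A
      (f) : A
    (t (f) (f)) : A
  (s (t (f) (f))) : B
    (f) : A
    (f) : A
  (t (f) (f)) : A
(p (s (t (f) (f))) (t (f) (f))) : ✗ arg 1 at [1] has sort A, expected B

ill-sorted at position [1]: expected B, got A


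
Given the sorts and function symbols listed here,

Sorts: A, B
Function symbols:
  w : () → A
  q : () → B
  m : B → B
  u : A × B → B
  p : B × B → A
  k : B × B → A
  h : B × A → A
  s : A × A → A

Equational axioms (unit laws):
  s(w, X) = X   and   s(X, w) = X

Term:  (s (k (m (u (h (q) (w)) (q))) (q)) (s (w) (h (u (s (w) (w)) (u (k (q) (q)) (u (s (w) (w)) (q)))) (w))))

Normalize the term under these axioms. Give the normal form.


normal form = (s (k (m (u (h (q) (w)) (q))) (q)) (h (u (w) (u (k (q) (q)) (u (w) (q)))) (w)))

1. (s (k (m (u (h (q) (w)) (q))) (q)) (s (w) (h (u (s (w) (w)) (u (k (q) (q)) (u (s (w) (w)) (q)))) (w))))  →  (s (k (m (u (h (q) (w)) (q))) (q)) (h (u (s (w) (w)) (u (k (q) (q)) (u (s (w) (w)) (q)))) (w)))
2. (s (k (m (u (h (q) (w)) (q))) (q)) (h (u (s (w) (w)) (u (k (q) (q)) (u (s (w) (w)) (q)))) (w)))  →  (s (k (m (u (h (q) (w)) (q))) (q)) (h (u (w) (u (k (q) (q)) (u (s (w) (w)) (q)))) (w)))
3. (s (k (m (u (h (q) (w)) (q))) (q)) (h (u (w) (u (k (q) (q)) (u (s (w) (w)) (q)))) (w)))  →  (s (k (m (u (h (q) (w)) (q))) (q)) (h (u (w) (u (k (q) (q)) (u (w) (q)))) (w)))


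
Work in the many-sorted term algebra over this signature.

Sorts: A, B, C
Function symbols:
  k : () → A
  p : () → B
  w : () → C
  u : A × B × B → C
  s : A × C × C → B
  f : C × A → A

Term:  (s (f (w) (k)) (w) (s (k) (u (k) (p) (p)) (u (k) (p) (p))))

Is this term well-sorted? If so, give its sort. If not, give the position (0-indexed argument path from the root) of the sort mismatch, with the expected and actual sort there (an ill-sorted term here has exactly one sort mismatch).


    (w) : C
    (k) : A
  (f (w) (k)) : A
  (w) : C
    (k) : A
      (k) : A
      (p) : B
      (p) : B
    (u (k) (p) (p)) : C
      (k) : A
      (p) : B
      (p) : B
    (u (k) (p) (p)) : C
  (s (k) (u (k) (p) (p)) (u (k) (p) (p))) : B
(s (f (w) (k)) (w) (s (k) (u (k) (p) (p)) (u (k) (p) (p)))) : ✗ arg 2 at [2] has sort B, expected C

ill-sorted at position [2]: expected C, got B


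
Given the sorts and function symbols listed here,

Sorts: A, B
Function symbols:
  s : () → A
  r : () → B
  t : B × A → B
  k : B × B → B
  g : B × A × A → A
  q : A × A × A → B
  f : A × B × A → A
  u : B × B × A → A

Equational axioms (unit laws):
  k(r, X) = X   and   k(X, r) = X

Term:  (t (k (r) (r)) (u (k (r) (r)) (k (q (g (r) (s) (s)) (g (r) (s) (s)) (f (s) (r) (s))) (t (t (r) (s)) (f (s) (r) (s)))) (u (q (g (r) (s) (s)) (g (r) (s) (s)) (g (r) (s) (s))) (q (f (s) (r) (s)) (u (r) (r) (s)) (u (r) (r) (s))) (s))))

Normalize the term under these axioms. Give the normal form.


normal form = (t (r) (u (r) (k (q (g (r) (s) (s)) (g (r) (s) (s)) (f (s) (r) (s))) (t (t (r) (s)) (f (s) (r) (s)))) (u (q (g (r) (s) (s)) (g (r) (s) (s)) (g (r) (s) (s))) (q (f (s) (r) (s)) (u (r) (r) (s)) (u (r) (r) (s))) (s))))

1. (t (k (r) (r)) (u (k (r) (r)) (k (q (g (r) (s) (s)) (g (r) (s) (s)) (f (s) (r) (s))) (t (t (r) (s)) (f (s) (r) (s)))) (u (q (g (r) (s) (s)) (g (r) (s) (s)) (g (r) (s) (s))) (q (f (s) (r) (s)) (u (r) (r) (s)) (u (r) (r) (s))) (s))))  →  (t (r) (u (k (r) (r)) (k (q (g (r) (s) (s)) (g (r) (s) (s)) (f (s) (r) (s))) (t (t (r) (s)) (f (s) (r) (s)))) (u (q (g (r) (s) (s)) (g (r) (s) (s)) (g (r) (s) (s))) (q (f (s) (r) (s)) (u (r) (r) (s)) (u (r) (r) (s))) (s))))
2. (t (r) (u (k (r) (r)) (k (q (g (r) (s) (s)) (g (r) (s) (s)) (f (s) (r) (s))) (t (t (r) (s)) (f (s) (r) (s)))) (u (q (g (r) (s) (s)) (g (r) (s) (s)) (g (r) (s) (s))) (q (f (s) (r) (s)) (u (r) (r) (s)) (u (r) (r) (s))) (s))))  →  (t (r) (u (r) (k (q (g (r) (s) (s)) (g (r) (s) (s)) (f (s) (r) (s))) (t (t (r) (s)) (f (s) (r) (s)))) (u (q (g (r) (s) (s)) (g (r) (s) (s)) (g (r) (s) (s))) (q (f (s) (r) (s)) (u (r) (r) (s)) (u (r) (r) (s))) (s))))


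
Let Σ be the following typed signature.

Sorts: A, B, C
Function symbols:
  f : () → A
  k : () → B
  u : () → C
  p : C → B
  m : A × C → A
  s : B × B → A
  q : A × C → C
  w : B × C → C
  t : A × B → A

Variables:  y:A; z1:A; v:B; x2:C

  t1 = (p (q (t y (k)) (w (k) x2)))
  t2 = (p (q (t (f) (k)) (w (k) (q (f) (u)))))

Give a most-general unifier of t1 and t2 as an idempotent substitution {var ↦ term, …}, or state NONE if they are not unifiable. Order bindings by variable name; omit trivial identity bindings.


{x2 ↦ (q (f) (u)), y ↦ (f)}


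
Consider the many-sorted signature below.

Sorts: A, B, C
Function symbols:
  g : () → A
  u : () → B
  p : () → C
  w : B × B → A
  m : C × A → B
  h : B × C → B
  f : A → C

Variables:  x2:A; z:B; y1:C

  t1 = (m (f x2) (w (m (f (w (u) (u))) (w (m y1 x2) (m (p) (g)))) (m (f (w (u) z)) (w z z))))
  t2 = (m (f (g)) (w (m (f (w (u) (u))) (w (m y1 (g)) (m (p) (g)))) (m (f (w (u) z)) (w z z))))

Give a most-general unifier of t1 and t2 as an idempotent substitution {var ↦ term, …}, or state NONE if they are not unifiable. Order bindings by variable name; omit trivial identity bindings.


{x2 ↦ (g)}


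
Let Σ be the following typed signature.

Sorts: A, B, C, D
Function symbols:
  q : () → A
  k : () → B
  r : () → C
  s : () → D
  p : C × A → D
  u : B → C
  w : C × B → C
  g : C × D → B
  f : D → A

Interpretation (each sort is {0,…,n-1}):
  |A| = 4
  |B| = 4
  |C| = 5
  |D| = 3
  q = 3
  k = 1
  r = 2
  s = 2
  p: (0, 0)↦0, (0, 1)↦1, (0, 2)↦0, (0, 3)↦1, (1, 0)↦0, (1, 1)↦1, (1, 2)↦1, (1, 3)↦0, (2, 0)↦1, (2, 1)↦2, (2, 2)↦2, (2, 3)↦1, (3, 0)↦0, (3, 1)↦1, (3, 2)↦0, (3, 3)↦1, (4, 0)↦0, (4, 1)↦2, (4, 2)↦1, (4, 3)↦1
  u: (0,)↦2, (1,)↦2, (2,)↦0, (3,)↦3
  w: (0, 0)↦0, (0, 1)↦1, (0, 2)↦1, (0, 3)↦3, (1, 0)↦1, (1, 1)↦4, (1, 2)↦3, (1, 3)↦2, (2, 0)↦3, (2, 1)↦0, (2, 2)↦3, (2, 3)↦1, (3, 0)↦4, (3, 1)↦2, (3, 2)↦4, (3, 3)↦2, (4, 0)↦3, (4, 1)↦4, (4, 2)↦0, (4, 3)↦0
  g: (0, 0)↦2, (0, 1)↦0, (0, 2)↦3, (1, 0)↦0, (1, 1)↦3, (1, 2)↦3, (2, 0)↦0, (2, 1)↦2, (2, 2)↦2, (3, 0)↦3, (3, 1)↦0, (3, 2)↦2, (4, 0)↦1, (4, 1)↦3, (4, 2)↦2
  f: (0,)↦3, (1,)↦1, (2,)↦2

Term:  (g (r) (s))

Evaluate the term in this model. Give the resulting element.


  r = 2
  s = 2
  (g (r) (s)) = g(2, 2) = 2

value = 2


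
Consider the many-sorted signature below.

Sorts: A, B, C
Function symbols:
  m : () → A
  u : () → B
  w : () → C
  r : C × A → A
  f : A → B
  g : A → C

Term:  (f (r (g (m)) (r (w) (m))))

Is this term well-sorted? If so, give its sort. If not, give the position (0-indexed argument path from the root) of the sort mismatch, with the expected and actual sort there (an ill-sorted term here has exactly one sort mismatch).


well-sorted; sort = B

      (m) : A
    (g (m)) : C
      (w) : C
      (m) : A
    (r (w) (m)) : A
  (r (g (m)) (r (w) (m))) : A
(f (r (g (m)) (r (w) (m)))) : B


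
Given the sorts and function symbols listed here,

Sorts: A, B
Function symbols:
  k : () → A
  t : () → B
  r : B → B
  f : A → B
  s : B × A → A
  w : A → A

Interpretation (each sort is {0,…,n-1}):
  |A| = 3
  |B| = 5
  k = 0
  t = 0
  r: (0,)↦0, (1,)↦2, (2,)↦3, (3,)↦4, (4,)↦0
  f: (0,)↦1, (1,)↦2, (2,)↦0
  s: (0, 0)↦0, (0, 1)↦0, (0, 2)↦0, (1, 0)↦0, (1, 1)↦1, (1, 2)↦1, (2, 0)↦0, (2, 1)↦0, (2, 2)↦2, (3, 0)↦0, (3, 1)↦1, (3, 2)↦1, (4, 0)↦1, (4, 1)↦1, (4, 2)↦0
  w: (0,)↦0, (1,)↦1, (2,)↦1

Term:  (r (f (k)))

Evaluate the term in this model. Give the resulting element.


  k = 0
  (f (k)) = f(0,) = 1
  (r (f (k))) = r(1,) = 2

value = 2


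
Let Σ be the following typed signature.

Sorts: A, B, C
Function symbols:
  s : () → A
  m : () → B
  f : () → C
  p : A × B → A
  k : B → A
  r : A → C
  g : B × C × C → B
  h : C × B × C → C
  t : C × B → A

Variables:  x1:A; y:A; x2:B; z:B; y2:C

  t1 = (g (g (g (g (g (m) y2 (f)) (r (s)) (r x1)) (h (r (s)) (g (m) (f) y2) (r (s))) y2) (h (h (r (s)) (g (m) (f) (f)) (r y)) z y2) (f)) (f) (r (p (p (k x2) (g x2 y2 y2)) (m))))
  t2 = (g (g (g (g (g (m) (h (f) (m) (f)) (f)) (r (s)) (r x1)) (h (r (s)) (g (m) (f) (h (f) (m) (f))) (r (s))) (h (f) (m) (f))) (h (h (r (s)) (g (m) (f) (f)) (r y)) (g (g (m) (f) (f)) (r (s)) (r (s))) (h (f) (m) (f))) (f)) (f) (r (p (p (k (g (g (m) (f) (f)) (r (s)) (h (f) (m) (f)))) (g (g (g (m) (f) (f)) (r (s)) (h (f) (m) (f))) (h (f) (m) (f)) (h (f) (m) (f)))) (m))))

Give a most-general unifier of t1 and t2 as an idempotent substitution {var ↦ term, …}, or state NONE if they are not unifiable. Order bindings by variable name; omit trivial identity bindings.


{x2 ↦ (g (g (m) (f) (f)) (r (s)) (h (f) (m) (f))), y2 ↦ (h (f) (m) (f)), z ↦ (g (g (m) (f) (f)) (r (s)) (r (s)))}


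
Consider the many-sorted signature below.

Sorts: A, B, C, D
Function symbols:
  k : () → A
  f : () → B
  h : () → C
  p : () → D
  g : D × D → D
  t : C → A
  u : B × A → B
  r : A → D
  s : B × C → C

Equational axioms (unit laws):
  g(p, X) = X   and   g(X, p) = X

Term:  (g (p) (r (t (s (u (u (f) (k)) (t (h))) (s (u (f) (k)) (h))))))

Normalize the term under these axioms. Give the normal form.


1. (g (p) (r (t (s (u (u (f) (k)) (t (h))) (s (u (f) (k)) (h))))))  →  (r (t (s (u (u (f) (k)) (t (h))) (s (u (f) (k)) (h)))))

normal form = (r (t (s (u (u (f) (k)) (t (h))) (s (u (f) (k)) (h)))))


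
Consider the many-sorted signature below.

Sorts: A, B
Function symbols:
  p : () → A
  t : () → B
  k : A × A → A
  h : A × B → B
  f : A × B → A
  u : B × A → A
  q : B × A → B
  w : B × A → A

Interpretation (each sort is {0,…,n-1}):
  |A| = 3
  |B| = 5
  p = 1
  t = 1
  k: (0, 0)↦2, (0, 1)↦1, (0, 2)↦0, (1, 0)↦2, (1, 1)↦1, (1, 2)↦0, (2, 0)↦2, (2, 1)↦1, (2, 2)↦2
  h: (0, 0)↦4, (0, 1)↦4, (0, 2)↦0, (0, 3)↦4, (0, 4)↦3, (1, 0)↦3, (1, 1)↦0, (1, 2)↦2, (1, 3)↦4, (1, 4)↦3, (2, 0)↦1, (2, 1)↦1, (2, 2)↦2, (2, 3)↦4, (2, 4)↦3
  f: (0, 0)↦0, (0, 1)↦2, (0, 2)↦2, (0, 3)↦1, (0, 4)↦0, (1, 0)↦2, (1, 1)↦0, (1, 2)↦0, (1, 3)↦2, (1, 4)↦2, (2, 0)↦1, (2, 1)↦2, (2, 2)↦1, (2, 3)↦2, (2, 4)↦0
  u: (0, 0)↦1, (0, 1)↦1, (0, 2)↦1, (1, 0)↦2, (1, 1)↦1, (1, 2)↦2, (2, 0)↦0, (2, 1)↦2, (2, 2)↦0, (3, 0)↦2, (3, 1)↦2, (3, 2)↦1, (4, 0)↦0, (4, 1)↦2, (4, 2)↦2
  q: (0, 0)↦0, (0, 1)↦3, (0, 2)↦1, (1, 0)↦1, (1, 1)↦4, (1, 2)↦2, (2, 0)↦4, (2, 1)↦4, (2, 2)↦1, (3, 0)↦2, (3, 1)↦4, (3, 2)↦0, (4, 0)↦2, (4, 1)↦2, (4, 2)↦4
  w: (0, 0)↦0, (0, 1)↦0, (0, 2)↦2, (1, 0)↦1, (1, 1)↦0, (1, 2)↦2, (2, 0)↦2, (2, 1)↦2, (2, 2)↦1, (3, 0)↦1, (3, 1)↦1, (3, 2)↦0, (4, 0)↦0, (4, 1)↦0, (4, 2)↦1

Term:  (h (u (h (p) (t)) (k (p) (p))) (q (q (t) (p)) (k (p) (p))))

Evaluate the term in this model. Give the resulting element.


  p = 1
  t = 1
  (h (p) (t)) = h(1, 1) = 0
  p = 1
  p = 1
  (k (p) (p)) = k(1, 1) = 1
  (u (h (p) (t)) (k (p) (p))) = u(0, 1) = 1
  t = 1
  p = 1
  (q (t) (p)) = q(1, 1) = 4
  p = 1
  p = 1
  (k (p) (p)) = k(1, 1) = 1
  (q (q (t) (p)) (k (p) (p))) = q(4, 1) = 2
  (h (u (h (p) (t)) (k (p) (p))) (q (q (t) (p)) (k (p) (p)))) = h(1, 2) = 2

value = 2


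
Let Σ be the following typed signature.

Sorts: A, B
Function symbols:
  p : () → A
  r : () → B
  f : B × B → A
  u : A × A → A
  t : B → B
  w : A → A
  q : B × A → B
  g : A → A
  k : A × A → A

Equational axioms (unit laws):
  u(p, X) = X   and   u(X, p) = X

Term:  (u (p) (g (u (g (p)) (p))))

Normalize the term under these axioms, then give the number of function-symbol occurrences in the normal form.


size = 3

1. (u (p) (g (u (g (p)) (p))))  →  (g (u (g (p)) (p)))
2. (g (u (g (p)) (p)))  →  (g (g (p)))
normal form: (g (g (p)))


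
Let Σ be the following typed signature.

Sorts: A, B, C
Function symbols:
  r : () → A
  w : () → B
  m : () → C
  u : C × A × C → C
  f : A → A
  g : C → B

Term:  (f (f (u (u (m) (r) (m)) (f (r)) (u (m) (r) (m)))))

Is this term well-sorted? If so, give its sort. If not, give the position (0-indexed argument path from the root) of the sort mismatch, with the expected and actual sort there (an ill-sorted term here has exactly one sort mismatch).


        (m) : C
        (r) : A
        (m) : C
      (u (m) (r) (m)) : C
        (r) : A
      (f (r)) : A
        (m) : C
        (r) : A
        (m) : C
      (u (m) (r) (m)) : C
    (u (u (m) (r) (m)) (f (r)) (u (m) (r) (m))) : C
  (f (u (u (m) (r) (m)) (f (r)) (u (m) (r) (m)))) : ✗ arg 0 at [0, 0] has sort C, expected A

ill-sorted at position [0, 0]: expected A, got C


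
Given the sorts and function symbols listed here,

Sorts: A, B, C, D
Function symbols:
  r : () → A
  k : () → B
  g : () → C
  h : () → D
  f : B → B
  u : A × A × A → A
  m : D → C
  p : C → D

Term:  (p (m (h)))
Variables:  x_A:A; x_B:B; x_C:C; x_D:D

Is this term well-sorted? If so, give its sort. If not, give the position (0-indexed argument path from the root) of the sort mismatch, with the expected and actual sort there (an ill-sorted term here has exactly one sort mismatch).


well-sorted; sort = D

    (h) : D
  (m (h)) : C
(p (m (h))) : D


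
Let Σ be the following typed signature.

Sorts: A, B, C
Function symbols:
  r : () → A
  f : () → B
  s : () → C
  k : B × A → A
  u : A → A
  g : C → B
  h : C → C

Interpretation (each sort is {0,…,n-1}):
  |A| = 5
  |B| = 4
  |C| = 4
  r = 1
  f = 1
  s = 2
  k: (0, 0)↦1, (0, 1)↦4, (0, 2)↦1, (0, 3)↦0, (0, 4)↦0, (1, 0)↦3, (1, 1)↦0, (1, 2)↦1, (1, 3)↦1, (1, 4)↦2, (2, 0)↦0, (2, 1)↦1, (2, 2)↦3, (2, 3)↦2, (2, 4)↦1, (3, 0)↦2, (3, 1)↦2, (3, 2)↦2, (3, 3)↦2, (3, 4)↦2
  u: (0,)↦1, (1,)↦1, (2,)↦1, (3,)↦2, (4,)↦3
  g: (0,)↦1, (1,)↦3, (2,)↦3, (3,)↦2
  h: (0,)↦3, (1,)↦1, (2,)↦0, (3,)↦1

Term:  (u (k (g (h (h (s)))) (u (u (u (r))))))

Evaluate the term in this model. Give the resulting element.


  s = 2
  (h (s)) = h(2,) = 0
  (h (h (s))) = h(0,) = 3
  (g (h (h (s)))) = g(3,) = 2
  r = 1
  (u (r)) = u(1,) = 1
  (u (u (r))) = u(1,) = 1
  (u (u (u (r)))) = u(1,) = 1
  (k (g (h (h (s)))) (u (u (u (r))))) = k(2, 1) = 1
  (u (k (g (h (h (s)))) (u (u (u (r)))))) = u(1,) = 1

value = 1


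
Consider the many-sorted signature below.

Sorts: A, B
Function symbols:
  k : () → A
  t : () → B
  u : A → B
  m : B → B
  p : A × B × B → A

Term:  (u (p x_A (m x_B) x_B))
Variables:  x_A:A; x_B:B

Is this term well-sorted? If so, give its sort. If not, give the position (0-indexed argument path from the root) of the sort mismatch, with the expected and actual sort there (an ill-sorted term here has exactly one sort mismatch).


well-sorted; sort = B

    x_A : A
      x_B : B
    (m x_B) : B
    x_B : B
  (p x_A (m x_B) x_B) : A
(u (p x_A (m x_B) x_B)) : B


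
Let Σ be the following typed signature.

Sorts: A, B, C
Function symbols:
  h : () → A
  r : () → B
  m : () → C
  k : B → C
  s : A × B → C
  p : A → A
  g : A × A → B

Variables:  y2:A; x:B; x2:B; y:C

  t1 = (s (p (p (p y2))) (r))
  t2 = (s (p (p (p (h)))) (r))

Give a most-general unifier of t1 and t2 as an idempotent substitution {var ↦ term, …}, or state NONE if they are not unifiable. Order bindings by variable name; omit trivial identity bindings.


{y2 ↦ (h)}


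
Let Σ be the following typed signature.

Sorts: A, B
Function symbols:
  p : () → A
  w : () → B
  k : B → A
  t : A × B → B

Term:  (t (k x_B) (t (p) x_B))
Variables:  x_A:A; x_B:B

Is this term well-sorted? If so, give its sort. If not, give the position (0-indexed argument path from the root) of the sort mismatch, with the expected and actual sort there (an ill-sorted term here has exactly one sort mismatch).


well-sorted; sort = B

    x_B : B
  (k x_B) : A
    (p) : A
    x_B : B
  (t (p) x_B) : B
(t (k x_B) (t (p) x_B)) : B


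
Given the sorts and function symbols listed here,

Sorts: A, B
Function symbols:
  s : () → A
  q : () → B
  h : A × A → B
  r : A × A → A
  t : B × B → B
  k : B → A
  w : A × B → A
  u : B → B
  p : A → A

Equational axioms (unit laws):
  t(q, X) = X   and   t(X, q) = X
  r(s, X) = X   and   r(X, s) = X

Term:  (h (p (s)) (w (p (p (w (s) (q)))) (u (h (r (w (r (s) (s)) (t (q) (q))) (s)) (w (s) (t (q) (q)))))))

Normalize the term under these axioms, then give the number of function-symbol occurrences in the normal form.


size = 17

1. (h (p (s)) (w (p (p (w (s) (q)))) (u (h (r (w (r (s) (s)) (t (q) (q))) (s)) (w (s) (t (q) (q)))))))  →  (h (p (s)) (w (p (p (w (s) (q)))) (u (h (w (r (s) (s)) (t (q) (q))) (w (s) (t (q) (q)))))))
2. (h (p (s)) (w (p (p (w (s) (q)))) (u (h (w (r (s) (s)) (t (q) (q))) (w (s) (t (q) (q)))))))  →  (h (p (s)) (w (p (p (w (s) (q)))) (u (h (w (s) (t (q) (q))) (w (s) (t (q) (q)))))))
3. (h (p (s)) (w (p (p (w (s) (q)))) (u (h (w (s) (t (q) (q))) (w (s) (t (q) (q)))))))  →  (h (p (s)) (w (p (p (w (s) (q)))) (u (h (w (s) (q)) (w (s) (t (q) (q)))))))
4. (h (p (s)) (w (p (p (w (s) (q)))) (u (h (w (s) (q)) (w (s) (t (q) (q)))))))  →  (h (p (s)) (w (p (p (w (s) (q)))) (u (h (w (s) (q)) (w (s) (q))))))
normal form: (h (p (s)) (w (p (p (w (s) (q)))) (u (h (w (s) (q)) (w (s) (q))))))


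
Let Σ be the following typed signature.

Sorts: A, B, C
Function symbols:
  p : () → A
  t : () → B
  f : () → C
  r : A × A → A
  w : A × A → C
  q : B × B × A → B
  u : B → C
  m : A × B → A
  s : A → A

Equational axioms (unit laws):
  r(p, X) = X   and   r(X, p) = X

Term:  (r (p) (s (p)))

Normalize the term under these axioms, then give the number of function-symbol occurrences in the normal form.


size = 2

1. (r (p) (s (p)))  →  (s (p))
normal form: (s (p))


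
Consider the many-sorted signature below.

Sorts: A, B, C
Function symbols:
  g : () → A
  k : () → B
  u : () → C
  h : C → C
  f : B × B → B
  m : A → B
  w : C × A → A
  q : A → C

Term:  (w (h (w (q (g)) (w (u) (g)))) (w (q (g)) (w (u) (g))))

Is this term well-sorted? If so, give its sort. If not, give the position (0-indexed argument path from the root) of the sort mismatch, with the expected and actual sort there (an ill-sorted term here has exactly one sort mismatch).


ill-sorted at position [0, 0]: expected C, got A

        (g) : A
      (q (g)) : C
        (u) : C
        (g) : A
      (w (u) (g)) : A
    (w (q (g)) (w (u) (g))) : A
  (h (w (q (g)) (w (u) (g)))) : ✗ arg 0 at [0, 0] has sort A, expected C
      (g) : A
    (q (g)) : C
      (u) : C
      (g) : A
    (w (u) (g)) : A
  (w (q (g)) (w (u) (g))) : A


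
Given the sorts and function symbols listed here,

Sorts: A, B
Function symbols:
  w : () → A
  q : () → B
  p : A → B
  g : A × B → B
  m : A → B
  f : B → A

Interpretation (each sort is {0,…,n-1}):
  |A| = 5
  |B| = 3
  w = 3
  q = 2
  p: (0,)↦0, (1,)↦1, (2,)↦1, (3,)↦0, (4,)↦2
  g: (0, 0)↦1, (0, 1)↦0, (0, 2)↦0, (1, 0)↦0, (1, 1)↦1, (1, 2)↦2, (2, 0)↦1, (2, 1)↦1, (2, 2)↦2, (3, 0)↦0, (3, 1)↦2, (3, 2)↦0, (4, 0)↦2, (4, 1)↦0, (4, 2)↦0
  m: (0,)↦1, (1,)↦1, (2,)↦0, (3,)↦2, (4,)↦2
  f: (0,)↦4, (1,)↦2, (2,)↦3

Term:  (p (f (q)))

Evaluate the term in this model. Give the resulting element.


  q = 2
  (f (q)) = f(2,) = 3
  (p (f (q))) = p(3,) = 0

value = 0


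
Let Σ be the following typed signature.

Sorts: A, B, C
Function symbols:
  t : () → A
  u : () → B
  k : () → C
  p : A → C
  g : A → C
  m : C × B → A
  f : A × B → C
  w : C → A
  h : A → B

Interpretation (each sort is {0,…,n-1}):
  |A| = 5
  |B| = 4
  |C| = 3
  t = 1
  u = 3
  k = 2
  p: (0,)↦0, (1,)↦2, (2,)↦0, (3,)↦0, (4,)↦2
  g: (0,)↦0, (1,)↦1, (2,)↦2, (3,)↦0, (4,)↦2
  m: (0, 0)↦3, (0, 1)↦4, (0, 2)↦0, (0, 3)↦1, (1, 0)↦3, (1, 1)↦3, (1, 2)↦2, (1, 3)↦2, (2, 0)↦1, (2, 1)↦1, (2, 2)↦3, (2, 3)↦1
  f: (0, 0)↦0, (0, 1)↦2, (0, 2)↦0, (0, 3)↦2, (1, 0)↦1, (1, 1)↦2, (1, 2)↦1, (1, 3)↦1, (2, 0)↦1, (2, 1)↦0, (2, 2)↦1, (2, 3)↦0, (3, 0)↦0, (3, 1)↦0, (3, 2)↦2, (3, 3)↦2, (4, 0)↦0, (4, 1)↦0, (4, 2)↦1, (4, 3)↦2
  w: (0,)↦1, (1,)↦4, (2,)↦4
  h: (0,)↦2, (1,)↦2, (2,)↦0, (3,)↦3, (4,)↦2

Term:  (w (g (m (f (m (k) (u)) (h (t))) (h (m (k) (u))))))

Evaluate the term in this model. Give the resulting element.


value = 4

  k = 2
  u = 3
  (m (k) (u)) = m(2, 3) = 1
  t = 1
  (h (t)) = h(1,) = 2
  (f (m (k) (u)) (h (t))) = f(1, 2) = 1
  k = 2
  u = 3
  (m (k) (u)) = m(2, 3) = 1
  (h (m (k) (u))) = h(1,) = 2
  (m (f (m (k) (u)) (h (t))) (h (m (k) (u)))) = m(1, 2) = 2
  (g (m (f (m (k) (u)) (h (t))) (h (m (k) (u))))) = g(2,) = 2
  (w (g (m (f (m (k) (u)) (h (t))) (h (m (k) (u)))))) = w(2,) = 4


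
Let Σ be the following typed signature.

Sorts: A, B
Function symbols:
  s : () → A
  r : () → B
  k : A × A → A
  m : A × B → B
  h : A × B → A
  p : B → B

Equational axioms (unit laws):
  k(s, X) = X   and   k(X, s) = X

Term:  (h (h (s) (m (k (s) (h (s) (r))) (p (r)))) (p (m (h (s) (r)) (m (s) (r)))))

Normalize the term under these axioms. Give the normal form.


1. (h (h (s) (m (k (s) (h (s) (r))) (p (r)))) (p (m (h (s) (r)) (m (s) (r)))))  →  (h (h (s) (m (h (s) (r)) (p (r)))) (p (m (h (s) (r)) (m (s) (r)))))

normal form = (h (h (s) (m (h (s) (r)) (p (r)))) (p (m (h (s) (r)) (m (s) (r)))))


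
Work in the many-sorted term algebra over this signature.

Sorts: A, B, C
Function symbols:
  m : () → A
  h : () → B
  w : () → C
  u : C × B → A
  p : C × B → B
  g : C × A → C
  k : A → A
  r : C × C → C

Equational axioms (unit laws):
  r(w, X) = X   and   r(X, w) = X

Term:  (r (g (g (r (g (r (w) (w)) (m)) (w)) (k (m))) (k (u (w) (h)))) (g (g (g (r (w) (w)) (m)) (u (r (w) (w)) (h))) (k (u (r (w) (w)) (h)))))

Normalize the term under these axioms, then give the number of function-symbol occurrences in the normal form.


1. (r (g (g (r (g (r (w) (w)) (m)) (w)) (k (m))) (k (u (w) (h)))) (g (g (g (r (w) (w)) (m)) (u (r (w) (w)) (h))) (k (u (r (w) (w)) (h)))))  →  (r (g (g (g (r (w) (w)) (m)) (k (m))) (k (u (w) (h)))) (g (g (g (r (w) (w)) (m)) (u (r (w) (w)) (h))) (k (u (r (w) (w)) (h)))))
2. (r (g (g (g (r (w) (w)) (m)) (k (m))) (k (u (w) (h)))) (g (g (g (r (w) (w)) (m)) (u (r (w) (w)) (h))) (k (u (r (w) (w)) (h)))))  →  (r (g (g (g (w) (m)) (k (m))) (k (u (w) (h)))) (g (g (g (r (w) (w)) (m)) (u (r (w) (w)) (h))) (k (u (r (w) (w)) (h)))))
3. (r (g (g (g (w) (m)) (k (m))) (k (u (w) (h)))) (g (g (g (r (w) (w)) (m)) (u (r (w) (w)) (h))) (k (u (r (w) (w)) (h)))))  →  (r (g (g (g (w) (m)) (k (m))) (k (u (w) (h)))) (g (g (g (w) (m)) (u (r (w) (w)) (h))) (k (u (r (w) (w)) (h)))))
4. (r (g (g (g (w) (m)) (k (m))) (k (u (w) (h)))) (g (g (g (w) (m)) (u (r (w) (w)) (h))) (k (u (r (w) (w)) (h)))))  →  (r (g (g (g (w) (m)) (k (m))) (k (u (w) (h)))) (g (g (g (w) (m)) (u (w) (h))) (k (u (r (w) (w)) (h)))))
5. (r (g (g (g (w) (m)) (k (m))) (k (u (w) (h)))) (g (g (g (w) (m)) (u (w) (h))) (k (u (r (w) (w)) (h)))))  →  (r (g (g (g (w) (m)) (k (m))) (k (u (w) (h)))) (g (g (g (w) (m)) (u (w) (h))) (k (u (w) (h)))))
normal form: (r (g (g (g (w) (m)) (k (m))) (k (u (w) (h)))) (g (g (g (w) (m)) (u (w) (h))) (k (u (w) (h)))))

size = 24


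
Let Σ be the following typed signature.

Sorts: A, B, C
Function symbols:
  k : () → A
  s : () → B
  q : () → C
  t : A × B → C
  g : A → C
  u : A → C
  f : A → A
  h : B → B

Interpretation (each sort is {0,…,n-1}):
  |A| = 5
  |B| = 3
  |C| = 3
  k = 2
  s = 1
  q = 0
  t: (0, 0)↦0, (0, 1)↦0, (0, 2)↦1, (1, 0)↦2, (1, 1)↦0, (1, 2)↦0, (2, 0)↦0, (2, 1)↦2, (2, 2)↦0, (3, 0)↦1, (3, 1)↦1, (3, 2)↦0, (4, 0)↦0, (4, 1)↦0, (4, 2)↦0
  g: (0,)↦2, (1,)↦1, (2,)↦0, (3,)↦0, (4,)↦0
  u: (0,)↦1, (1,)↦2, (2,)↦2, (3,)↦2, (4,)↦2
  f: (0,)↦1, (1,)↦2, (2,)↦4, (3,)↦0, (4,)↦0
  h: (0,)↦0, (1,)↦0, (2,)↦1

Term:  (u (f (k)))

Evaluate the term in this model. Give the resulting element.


  k = 2
  (f (k)) = f(2,) = 4
  (u (f (k))) = u(4,) = 2

value = 2


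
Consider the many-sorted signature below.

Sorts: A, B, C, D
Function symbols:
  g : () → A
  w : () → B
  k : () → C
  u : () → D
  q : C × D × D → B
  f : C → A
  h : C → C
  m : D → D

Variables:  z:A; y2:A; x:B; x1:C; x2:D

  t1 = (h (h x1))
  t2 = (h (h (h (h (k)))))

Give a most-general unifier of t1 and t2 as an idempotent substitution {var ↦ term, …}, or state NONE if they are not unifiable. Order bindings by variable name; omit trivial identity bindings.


{x1 ↦ (h (h (k)))}


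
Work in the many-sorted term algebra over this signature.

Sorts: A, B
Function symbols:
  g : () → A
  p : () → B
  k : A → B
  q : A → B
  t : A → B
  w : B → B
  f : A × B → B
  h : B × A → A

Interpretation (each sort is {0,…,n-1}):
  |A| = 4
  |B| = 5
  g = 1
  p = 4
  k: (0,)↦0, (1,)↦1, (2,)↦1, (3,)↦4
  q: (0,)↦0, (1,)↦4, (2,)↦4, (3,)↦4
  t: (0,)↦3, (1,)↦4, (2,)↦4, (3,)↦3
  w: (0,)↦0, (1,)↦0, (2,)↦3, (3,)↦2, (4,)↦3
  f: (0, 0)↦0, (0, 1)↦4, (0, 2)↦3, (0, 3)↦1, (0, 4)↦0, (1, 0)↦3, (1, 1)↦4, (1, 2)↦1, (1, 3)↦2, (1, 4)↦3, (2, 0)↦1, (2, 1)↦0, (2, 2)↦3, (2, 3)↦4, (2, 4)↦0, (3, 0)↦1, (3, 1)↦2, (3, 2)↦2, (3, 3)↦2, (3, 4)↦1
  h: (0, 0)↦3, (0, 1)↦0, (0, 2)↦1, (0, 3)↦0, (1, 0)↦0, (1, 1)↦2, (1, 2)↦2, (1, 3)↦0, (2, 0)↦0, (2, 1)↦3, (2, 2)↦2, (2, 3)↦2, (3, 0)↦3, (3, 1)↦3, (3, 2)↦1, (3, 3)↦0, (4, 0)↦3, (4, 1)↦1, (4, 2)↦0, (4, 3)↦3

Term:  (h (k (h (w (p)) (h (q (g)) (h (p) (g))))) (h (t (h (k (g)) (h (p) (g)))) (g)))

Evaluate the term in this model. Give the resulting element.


  p = 4
  (w (p)) = w(4,) = 3
  g = 1
  (q (g)) = q(1,) = 4
  p = 4
  g = 1
  (h (p) (g)) = h(4, 1) = 1
  (h (q (g)) (h (p) (g))) = h(4, 1) = 1
  (h (w (p)) (h (q (g)) (h (p) (g)))) = h(3, 1) = 3
  (k (h (w (p)) (h (q (g)) (h (p) (g))))) = k(3,) = 4
  g = 1
  (k (g)) = k(1,) = 1
  p = 4
  g = 1
  (h (p) (g)) = h(4, 1) = 1
  (h (k (g)) (h (p) (g))) = h(1, 1) = 2
  (t (h (k (g)) (h (p) (g)))) = t(2,) = 4
  g = 1
  (h (t (h (k (g)) (h (p) (g)))) (g)) = h(4, 1) = 1
  (h (k (h (w (p)) (h (q (g)) (h (p) (g))))) (h (t (h (k (g)) (h (p) (g)))) (g))) = h(4, 1) = 1

value = 1


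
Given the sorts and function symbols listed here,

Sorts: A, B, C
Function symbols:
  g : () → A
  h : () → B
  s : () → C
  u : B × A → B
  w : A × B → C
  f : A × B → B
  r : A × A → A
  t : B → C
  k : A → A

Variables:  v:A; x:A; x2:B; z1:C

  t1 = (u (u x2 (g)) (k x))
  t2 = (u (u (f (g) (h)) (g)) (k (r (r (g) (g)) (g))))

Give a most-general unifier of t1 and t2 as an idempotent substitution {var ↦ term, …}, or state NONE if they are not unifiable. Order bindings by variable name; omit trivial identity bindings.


{x ↦ (r (r (g) (g)) (g)), x2 ↦ (f (g) (h))}


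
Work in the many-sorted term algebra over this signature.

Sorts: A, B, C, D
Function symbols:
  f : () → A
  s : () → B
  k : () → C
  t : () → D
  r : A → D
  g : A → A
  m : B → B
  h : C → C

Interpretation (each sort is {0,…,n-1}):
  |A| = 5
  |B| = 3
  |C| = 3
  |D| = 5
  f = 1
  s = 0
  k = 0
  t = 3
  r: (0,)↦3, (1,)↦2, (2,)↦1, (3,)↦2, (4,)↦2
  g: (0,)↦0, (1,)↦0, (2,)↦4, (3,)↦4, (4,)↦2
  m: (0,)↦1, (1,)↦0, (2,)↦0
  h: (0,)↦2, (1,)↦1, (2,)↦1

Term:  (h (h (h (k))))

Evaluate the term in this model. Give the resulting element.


  k = 0
  (h (k)) = h(0,) = 2
  (h (h (k))) = h(2,) = 1
  (h (h (h (k)))) = h(1,) = 1

value = 1


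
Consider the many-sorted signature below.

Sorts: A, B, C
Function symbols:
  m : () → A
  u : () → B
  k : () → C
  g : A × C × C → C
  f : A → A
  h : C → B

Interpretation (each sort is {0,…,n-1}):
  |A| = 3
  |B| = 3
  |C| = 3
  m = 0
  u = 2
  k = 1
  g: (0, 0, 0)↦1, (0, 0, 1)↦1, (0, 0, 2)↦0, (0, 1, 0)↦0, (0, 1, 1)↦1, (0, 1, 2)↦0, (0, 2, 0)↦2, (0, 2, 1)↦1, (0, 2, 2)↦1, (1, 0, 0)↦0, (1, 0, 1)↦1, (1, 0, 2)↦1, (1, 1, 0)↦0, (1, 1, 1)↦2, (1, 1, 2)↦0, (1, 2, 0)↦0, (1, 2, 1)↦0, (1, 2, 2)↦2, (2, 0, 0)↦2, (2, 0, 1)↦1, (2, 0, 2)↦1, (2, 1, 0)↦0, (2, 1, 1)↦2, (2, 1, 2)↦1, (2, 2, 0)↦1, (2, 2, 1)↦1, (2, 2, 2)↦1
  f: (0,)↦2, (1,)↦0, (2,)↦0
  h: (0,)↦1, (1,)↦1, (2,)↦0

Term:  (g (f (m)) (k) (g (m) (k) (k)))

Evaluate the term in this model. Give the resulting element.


value = 2

  m = 0
  (f (m)) = f(0,) = 2
  k = 1
  m = 0
  k = 1
  k = 1
  (g (m) (k) (k)) = g(0, 1, 1) = 1
  (g (f (m)) (k) (g (m) (k) (k))) = g(2, 1, 1) = 2


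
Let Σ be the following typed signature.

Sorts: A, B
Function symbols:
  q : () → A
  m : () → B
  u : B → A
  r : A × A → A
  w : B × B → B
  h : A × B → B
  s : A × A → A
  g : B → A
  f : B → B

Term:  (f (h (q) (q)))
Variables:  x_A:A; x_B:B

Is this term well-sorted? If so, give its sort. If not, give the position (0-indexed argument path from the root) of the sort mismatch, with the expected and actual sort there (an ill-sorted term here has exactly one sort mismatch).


    (q) : A
    (q) : A
  (h (q) (q)) : ✗ arg 1 at [0, 1] has sort A, expected B

ill-sorted at position [0, 1]: expected B, got A


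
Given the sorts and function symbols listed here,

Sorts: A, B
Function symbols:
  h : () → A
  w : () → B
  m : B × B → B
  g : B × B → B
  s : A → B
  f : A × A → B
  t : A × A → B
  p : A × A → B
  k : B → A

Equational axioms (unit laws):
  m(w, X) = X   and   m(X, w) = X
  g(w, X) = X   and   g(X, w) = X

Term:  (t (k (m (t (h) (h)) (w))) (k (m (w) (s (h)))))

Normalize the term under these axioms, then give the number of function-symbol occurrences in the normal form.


1. (t (k (m (t (h) (h)) (w))) (k (m (w) (s (h)))))  →  (t (k (t (h) (h))) (k (m (w) (s (h)))))
2. (t (k (t (h) (h))) (k (m (w) (s (h)))))  →  (t (k (t (h) (h))) (k (s (h))))
normal form: (t (k (t (h) (h))) (k (s (h))))

size = 8


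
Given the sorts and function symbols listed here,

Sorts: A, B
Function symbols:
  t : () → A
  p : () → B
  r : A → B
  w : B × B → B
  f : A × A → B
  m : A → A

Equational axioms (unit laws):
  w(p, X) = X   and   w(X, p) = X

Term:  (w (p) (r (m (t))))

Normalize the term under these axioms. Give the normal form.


normal form = (r (m (t)))

1. (w (p) (r (m (t))))  →  (r (m (t)))


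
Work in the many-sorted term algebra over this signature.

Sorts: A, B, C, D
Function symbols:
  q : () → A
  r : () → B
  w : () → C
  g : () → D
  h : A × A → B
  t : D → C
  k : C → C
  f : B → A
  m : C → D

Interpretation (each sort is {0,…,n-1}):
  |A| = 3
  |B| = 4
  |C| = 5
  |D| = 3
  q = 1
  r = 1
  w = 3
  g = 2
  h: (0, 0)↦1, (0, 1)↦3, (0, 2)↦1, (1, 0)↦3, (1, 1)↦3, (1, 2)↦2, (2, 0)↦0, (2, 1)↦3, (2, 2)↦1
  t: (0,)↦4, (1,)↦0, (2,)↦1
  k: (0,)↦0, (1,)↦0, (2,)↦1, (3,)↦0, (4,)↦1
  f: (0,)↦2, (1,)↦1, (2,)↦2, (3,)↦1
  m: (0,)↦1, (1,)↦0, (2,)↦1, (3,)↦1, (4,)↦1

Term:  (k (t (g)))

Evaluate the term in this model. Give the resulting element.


  g = 2
  (t (g)) = t(2,) = 1
  (k (t (g))) = k(1,) = 0

value = 0


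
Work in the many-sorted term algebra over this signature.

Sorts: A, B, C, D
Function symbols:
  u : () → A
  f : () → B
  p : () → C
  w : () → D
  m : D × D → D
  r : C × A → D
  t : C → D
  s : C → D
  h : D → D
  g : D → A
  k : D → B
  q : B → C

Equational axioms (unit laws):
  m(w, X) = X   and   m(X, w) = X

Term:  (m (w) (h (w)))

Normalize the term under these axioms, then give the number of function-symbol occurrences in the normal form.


size = 2

1. (m (w) (h (w)))  →  (h (w))
normal form: (h (w))


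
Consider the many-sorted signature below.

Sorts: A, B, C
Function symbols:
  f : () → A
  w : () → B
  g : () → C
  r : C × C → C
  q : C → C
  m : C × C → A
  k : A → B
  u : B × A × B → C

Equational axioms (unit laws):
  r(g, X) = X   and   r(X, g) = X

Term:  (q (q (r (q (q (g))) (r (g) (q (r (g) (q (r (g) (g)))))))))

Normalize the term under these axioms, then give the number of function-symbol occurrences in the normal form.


1. (q (q (r (q (q (g))) (r (g) (q (r (g) (q (r (g) (g)))))))))  →  (q (q (r (q (q (g))) (q (r (g) (q (r (g) (g))))))))
2. (q (q (r (q (q (g))) (q (r (g) (q (r (g) (g))))))))  →  (q (q (r (q (q (g))) (q (q (r (g) (g)))))))
3. (q (q (r (q (q (g))) (q (q (r (g) (g)))))))  →  (q (q (r (q (q (g))) (q (q (g))))))
normal form: (q (q (r (q (q (g))) (q (q (g))))))

size = 9


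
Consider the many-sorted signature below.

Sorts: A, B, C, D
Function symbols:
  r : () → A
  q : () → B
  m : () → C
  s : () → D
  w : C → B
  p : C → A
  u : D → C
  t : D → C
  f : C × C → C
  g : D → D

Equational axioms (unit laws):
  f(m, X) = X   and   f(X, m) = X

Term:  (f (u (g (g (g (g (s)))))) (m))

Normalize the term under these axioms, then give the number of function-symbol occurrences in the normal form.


size = 6

1. (f (u (g (g (g (g (s)))))) (m))  →  (u (g (g (g (g (s))))))
normal form: (u (g (g (g (g (s))))))


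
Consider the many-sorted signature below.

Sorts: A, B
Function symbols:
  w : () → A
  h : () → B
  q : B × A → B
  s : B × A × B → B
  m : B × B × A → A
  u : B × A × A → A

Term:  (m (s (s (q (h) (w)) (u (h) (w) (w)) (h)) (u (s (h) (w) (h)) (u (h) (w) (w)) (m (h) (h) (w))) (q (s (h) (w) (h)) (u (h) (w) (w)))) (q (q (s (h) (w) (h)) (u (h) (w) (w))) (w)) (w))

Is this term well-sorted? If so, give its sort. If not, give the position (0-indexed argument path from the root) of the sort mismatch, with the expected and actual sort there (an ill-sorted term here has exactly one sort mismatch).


        (h) : B
        (w) : A
      (q (h) (w)) : B
        (h) : B
        (w) : A
        (w) : A
      (u (h) (w) (w)) : A
      (h) : B
    (s (q (h) (w)) (u (h) (w) (w)) (h)) : B
        (h) : B
        (w) : A
        (h) : B
      (s (h) (w) (h)) : B
        (h) : B
        (w) : A
        (w) : A
      (u (h) (w) (w)) : A
        (h) : B
        (h) : B
        (w) : A
      (m (h) (h) (w)) : A
    (u (s (h) (w) (h)) (u (h) (w) (w)) (m (h) (h) (w))) : A
        (h) : B
        (w) : A
        (h) : B
      (s (h) (w) (h)) : B
        (h) : B
        (w) : A
        (w) : A
      (u (h) (w) (w)) : A
    (q (s (h) (w) (h)) (u (h) (w) (w))) : B
  (s (s (q (h) (w)) (u (h) (w) (w)) (h)) (u (s (h) (w) (h)) (u (h) (w) (w)) (m (h) (h) (w))) (q (s (h) (w) (h)) (u (h) (w) (w)))) : B
        (h) : B
        (w) : A
        (h) : B
      (s (h) (w) (h)) : B
        (h) : B
        (w) : A
        (w) : A
      (u (h) (w) (w)) : A
    (q (s (h) (w) (h)) (u (h) (w) (w))) : B
    (w) : A
  (q (q (s (h) (w) (h)) (u (h) (w) (w))) (w)) : B
  (w) : A
(m (s (s (q (h) (w)) (u (h) (w) (w)) (h)) (u (s (h) (w) (h)) (u (h) (w) (w)) (m (h) (h) (w))) (q (s (h) (w) (h)) (u (h) (w) (w)))) (q (q (s (h) (w) (h)) (u (h) (w) (w))) (w)) (w)) : A

well-sorted; sort = A


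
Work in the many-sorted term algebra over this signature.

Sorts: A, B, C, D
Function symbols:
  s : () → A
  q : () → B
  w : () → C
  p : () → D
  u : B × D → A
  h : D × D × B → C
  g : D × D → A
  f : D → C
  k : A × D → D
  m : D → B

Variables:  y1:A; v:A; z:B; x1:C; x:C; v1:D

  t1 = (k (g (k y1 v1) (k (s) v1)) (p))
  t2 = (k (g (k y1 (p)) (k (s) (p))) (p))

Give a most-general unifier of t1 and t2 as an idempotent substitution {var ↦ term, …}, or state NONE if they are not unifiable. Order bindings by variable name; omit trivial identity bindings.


{v1 ↦ (p)}


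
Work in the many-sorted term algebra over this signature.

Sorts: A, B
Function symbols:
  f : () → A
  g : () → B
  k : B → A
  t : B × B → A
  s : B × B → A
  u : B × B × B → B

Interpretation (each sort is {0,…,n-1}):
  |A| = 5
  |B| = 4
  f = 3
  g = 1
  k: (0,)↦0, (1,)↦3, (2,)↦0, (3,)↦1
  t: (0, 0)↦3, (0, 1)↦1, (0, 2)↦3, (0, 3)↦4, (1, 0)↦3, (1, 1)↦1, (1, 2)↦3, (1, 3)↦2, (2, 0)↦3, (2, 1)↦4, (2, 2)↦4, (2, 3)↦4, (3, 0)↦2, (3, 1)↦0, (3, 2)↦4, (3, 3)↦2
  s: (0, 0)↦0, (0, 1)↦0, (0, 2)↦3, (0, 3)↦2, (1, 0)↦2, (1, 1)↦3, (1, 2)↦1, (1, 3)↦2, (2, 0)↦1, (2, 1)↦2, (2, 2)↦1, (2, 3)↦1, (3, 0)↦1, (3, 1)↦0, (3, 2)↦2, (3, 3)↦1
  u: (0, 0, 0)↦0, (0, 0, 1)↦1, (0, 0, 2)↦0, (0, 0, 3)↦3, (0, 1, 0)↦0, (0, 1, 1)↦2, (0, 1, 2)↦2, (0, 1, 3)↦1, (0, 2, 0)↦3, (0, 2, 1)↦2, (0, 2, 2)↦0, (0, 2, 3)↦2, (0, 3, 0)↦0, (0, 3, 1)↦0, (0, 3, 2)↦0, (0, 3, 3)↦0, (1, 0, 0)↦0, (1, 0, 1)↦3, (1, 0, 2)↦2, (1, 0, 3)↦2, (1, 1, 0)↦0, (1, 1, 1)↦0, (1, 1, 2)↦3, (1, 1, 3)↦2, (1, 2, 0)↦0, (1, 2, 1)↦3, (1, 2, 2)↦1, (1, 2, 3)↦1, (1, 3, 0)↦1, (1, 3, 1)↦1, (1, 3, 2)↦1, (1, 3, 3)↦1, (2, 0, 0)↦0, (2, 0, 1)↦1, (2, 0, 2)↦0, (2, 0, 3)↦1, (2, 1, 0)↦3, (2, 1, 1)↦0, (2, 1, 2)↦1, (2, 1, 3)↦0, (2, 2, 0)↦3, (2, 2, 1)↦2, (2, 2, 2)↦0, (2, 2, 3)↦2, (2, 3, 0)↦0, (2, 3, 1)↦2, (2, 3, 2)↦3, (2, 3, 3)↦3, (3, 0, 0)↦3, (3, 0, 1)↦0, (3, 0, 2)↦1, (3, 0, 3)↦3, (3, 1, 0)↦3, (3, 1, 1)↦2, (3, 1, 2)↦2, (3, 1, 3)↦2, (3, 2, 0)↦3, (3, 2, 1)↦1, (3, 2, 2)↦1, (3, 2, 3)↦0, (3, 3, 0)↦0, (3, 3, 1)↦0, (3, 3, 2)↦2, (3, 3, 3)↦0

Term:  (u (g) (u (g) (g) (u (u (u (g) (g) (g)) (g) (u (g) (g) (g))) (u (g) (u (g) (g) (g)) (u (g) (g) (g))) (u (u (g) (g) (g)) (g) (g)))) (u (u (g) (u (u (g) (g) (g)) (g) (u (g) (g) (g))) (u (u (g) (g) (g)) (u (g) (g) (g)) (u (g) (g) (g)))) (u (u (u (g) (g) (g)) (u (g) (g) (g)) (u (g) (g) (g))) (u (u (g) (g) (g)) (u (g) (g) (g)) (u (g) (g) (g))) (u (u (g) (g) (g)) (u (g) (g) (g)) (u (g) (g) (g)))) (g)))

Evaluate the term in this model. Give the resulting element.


value = 3

  g = 1
  g = 1
  g = 1
  g = 1
  g = 1
  g = 1
  (u (g) (g) (g)) = u(1, 1, 1) = 0
  g = 1
  g = 1
  g = 1
  g = 1
  (u (g) (g) (g)) = u(1, 1, 1) = 0
  (u (u (g) (g) (g)) (g) (u (g) (g) (g))) = u(0, 1, 0) = 0
  g = 1
  g = 1
  g = 1
  g = 1
  (u (g) (g) (g)) = u(1, 1, 1) = 0
  g = 1
  g = 1
  g = 1
  (u (g) (g) (g)) = u(1, 1, 1) = 0
  (u (g) (u (g) (g) (g)) (u (g) (g) (g))) = u(1, 0, 0) = 0
  g = 1
  g = 1
  g = 1
  (u (g) (g) (g)) = u(1, 1, 1) = 0
  g = 1
  g = 1
  (u (u (g) (g) (g)) (g) (g)) = u(0, 1, 1) = 2
  (u (u (u (g) (g) (g)) (g) (u (g) (g) (g))) (u (g) (u (g) (g) (g)) (u (g) (g) (g))) (u (u (g) (g) (g)) (g) (g))) = u(0, 0, 2) = 0
  (u (g) (g) (u (u (u (g) (g) (g)) (g) (u (g) (g) (g))) (u (g) (u (g) (g) (g)) (u (g) (g) (g))) (u (u (g) (g) (g)) (g) (g)))) = u(1, 1, 0) = 0
  g = 1
  g = 1
  g = 1
  g = 1
  (u (g) (g) (g)) = u(1, 1, 1) = 0
  g = 1
  g = 1
  g = 1
  g = 1
  (u (g) (g) (g)) = u(1, 1, 1) = 0
  (u (u (g) (g) (g)) (g) (u (g) (g) (g))) = u(0, 1, 0) = 0
  g = 1
  g = 1
  g = 1
  (u (g) (g) (g)) = u(1, 1, 1) = 0
  g = 1
  g = 1
  g = 1
  (u (g) (g) (g)) = u(1, 1, 1) = 0
  g = 1
  g = 1
  g = 1
  (u (g) (g) (g)) = u(1, 1, 1) = 0
  (u (u (g) (g) (g)) (u (g) (g) (g)) (u (g) (g) (g))) = u(0, 0, 0) = 0
  (u (g) (u (u (g) (g) (g)) (g) (u (g) (g) (g))) (u (u (g) (g) (g)) (u (g) (g) (g)) (u (g) (g) (g)))) = u(1, 0, 0) = 0
  g = 1
  g = 1
  g = 1
  (u (g) (g) (g)) = u(1, 1, 1) = 0
  g = 1
  g = 1
  g = 1
  (u (g) (g) (g)) = u(1, 1, 1) = 0
  g = 1
  g = 1
  g = 1
  (u (g) (g) (g)) = u(1, 1, 1) = 0
  (u (u (g) (g) (g)) (u (g) (g) (g)) (u (g) (g) (g))) = u(0, 0, 0) = 0
  g = 1
  g = 1
  g = 1
  (u (g) (g) (g)) = u(1, 1, 1) = 0
  g = 1
  g = 1
  g = 1
  (u (g) (g) (g)) = u(1, 1, 1) = 0
  g = 1
  g = 1
  g = 1
  (u (g) (g) (g)) = u(1, 1, 1) = 0
  (u (u (g) (g) (g)) (u (g) (g) (g)) (u (g) (g) (g))) = u(0, 0, 0) = 0
  g = 1
  g = 1
  g = 1
  (u (g) (g) (g)) = u(1, 1, 1) = 0
  g = 1
  g = 1
  g = 1
  (u (g) (g) (g)) = u(1, 1, 1) = 0
  g = 1
  g = 1
  g = 1
  (u (g) (g) (g)) = u(1, 1, 1) = 0
  (u (u (g) (g) (g)) (u (g) (g) (g)) (u (g) (g) (g))) = u(0, 0, 0) = 0
  (u (u (u (g) (g) (g)) (u (g) (g) (g)) (u (g) (g) (g))) (u (u (g) (g) (g)) (u (g) (g) (g)) (u (g) (g) (g))) (u (u (g) (g) (g)) (u (g) (g) (g)) (u (g) (g) (g)))) = u(0, 0, 0) = 0
  g = 1
  (u (u (g) (u (u (g) (g) (g)) (g) (u (g) (g) (g))) (u (u (g) (g) (g)) (u (g) (g) (g)) (u (g) (g) (g)))) (u (u (u (g) (g) (g)) (u (g) (g) (g)) (u (g) (g) (g))) (u (u (g) (g) (g)) (u (g) (g) (g)) (u (g) (g) (g))) (u (u (g) (g) (g)) (u (g) (g) (g)) (u (g) (g) (g)))) (g)) = u(0, 0, 1) = 1
  (u (g) (u (g) (g) (u (u (u (g) (g) (g)) (g) (u (g) (g) (g))) (u (g) (u (g) (g) (g)) (u (g) (g) (g))) (u (u (g) (g) (g)) (g) (g)))) (u (u (g) (u (u (g) (g) (g)) (g) (u (g) (g) (g))) (u (u (g) (g) (g)) (u (g) (g) (g)) (u (g) (g) (g)))) (u (u (u (g) (g) (g)) (u (g) (g) (g)) (u (g) (g) (g))) (u (u (g) (g) (g)) (u (g) (g) (g)) (u (g) (g) (g))) (u (u (g) (g) (g)) (u (g) (g) (g)) (u (g) (g) (g)))) (g))) = u(1, 0, 1) = 3
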